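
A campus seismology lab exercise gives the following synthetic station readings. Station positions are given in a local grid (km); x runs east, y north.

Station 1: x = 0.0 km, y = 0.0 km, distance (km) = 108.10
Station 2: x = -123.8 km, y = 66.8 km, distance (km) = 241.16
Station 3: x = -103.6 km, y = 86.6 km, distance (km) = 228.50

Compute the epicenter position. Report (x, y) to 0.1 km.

x ≈ 108.1 km, y ≈ 0.6 km

Circle about each station: x² + y² = 108.10²; (x + 123.8)² + (y − 66.8)² = 241.16²; (x + 103.6)² + (y − 86.6)² = 228.50².
Subtracting the Station 1 equation from the Station 2 and Station 3 equations removes the quadratic terms:
-247.6 x + 133.6 y = -26683.86
-207.2 x + 173.2 y = -22294.12
Solving the 2×2 system: x ≈ 108.1, y ≈ 0.6 km.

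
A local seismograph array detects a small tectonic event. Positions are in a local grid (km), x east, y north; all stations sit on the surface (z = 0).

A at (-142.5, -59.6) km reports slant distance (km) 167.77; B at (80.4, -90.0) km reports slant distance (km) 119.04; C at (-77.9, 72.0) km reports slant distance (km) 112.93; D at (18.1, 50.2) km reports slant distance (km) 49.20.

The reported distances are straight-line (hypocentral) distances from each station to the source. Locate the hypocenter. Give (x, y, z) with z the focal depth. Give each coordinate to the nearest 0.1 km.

Each station gives a sphere (x−x_i)² + (y−y_i)² + z² = d_i² (stations at z=0).
Subtracting the A sphere from B and C: z² cancels, leaving linear equations in x and y:
445.8 x − 60.8 y = 4682.00
129.2 x + 263.2 y = 2787.59
Solving: x ≈ 11.197, y ≈ 5.095 km (keep extra digits for the depth step; rounded: 11.2, 5.1).
Then from the A sphere: z² = 167.77² − (x + 142.5)² − (y + 59.6)² with x = 11.197, y = 5.095, so z ≈ 18.400 ≈ 18.4 km.
Check against D (with the unrounded solution): distance 49.20 ≈ 49.20 km. ✓

(11.2, 5.1, 18.4)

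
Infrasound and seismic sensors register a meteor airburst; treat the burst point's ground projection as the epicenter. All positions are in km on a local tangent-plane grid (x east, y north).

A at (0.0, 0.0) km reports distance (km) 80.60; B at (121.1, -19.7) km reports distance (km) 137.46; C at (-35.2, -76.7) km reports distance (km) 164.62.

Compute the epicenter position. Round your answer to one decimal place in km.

Circle about each station: x² + y² = 80.60²; (x − 121.1)² + (y + 19.7)² = 137.46²; (x + 35.2)² + (y + 76.7)² = 164.62².
Subtracting pairs of circle equations eliminates x²+y² and gives linear equations (the radical axes):
242.2 x − 39.4 y = 2654.41
-70.4 x − 153.4 y = -13481.45
Solving the 2×2 system: x ≈ 23.5, y ≈ 77.1 km.

x ≈ 23.5 km, y ≈ 77.1 km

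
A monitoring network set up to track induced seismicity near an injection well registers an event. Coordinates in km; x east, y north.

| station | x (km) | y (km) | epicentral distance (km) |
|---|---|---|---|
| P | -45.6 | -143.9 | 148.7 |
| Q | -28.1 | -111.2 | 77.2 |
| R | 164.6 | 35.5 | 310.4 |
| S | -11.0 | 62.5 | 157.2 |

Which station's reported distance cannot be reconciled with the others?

Q

Solve using three stations at a time. Using P, R, S (subtract circle equations pairwise → linear system) gives (x, y) ≈ (-139.1, -28.4).
Distances from that point to each station vs reported:
  P: calculated 148.6 vs reported 148.7 → residual 0.1 km
  Q: calculated 138.4 vs reported 77.2 → residual 61.2 km
  R: calculated 310.3 vs reported 310.4 → residual 0.1 km
  S: calculated 157.1 vs reported 157.2 → residual 0.1 km
P, R, S are mutually consistent (residuals ≈ 0); Q is off by 61.2 km.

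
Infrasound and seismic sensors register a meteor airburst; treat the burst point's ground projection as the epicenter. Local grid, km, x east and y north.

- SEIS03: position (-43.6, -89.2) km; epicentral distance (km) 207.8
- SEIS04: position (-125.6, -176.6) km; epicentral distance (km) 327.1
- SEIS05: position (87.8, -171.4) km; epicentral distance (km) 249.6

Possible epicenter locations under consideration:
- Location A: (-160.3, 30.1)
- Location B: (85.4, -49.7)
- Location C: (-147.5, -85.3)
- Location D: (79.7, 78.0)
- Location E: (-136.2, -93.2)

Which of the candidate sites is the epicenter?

For each candidate, compare |candidate − station| to the reported distance:
Location A: residuals SEIS03 40.9, SEIS04 117.5, SEIS05 70.0 → max 117.5 km
Location B: residuals SEIS03 72.9, SEIS04 80.9, SEIS05 127.9 → max 127.9 km
Location C: residuals SEIS03 103.8, SEIS04 233.2, SEIS05 1.0 → max 233.2 km
Location D: residuals SEIS03 0.1, SEIS04 0.0, SEIS05 0.1 → max 0.1 km
Location E: residuals SEIS03 115.1, SEIS04 243.0, SEIS05 12.3 → max 243.0 km
Only Location D has all residuals ≈ 0.

Location D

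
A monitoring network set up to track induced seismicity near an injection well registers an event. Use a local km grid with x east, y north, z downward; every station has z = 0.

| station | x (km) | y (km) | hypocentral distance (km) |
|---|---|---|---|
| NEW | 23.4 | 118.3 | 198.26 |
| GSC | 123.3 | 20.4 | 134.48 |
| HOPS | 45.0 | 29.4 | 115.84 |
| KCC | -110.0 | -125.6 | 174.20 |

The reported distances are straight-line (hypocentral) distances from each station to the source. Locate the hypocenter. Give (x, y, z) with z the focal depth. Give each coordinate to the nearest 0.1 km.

x ≈ 43.5 km, y ≈ -69.5 km, depth ≈ 60.3 km

Each station gives a sphere (x−x_i)² + (y−y_i)² + z² = d_i² (stations at z=0).
Subtracting the NEW sphere from GSC and HOPS: z² cancels, leaving linear equations in x and y:
199.8 x − 195.8 y = 22298.76
43.2 x − 177.8 y = 14235.03
Solving: x ≈ 43.505, y ≈ -69.492 km (keep extra digits for the depth step; rounded: 43.5, -69.5).
Then from the NEW sphere: z² = 198.26² − (x − 23.4)² − (y − 118.3)² with x = 43.505, y = -69.492, so z ≈ 60.307 ≈ 60.3 km.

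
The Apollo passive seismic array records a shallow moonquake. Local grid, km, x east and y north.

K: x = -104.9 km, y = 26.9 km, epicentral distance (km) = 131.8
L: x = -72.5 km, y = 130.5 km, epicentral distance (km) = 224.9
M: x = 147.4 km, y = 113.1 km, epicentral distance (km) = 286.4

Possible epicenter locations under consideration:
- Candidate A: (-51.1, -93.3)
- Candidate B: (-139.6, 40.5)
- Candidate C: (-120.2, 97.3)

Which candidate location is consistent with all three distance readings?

For each candidate, compare |candidate − station| to the reported distance:
Candidate A: residuals K 0.1, L 0.1, M 0.0 → max 0.1 km
Candidate B: residuals K 94.5, L 112.6, M 9.6 → max 112.6 km
Candidate C: residuals K 59.8, L 166.8, M 18.3 → max 166.8 km
Only Candidate A has all residuals ≈ 0.

Candidate A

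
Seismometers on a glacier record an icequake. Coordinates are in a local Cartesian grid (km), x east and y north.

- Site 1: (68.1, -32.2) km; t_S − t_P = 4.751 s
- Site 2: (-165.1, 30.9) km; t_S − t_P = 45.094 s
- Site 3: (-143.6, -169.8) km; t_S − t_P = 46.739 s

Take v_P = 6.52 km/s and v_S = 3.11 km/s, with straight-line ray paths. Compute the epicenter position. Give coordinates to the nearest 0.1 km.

x ≈ 96.2 km, y ≈ -29.3 km

Distance from S−P lag: d = Δt · v_P v_S / (v_P − v_S) = Δt · (6.52·3.11)/(6.52−3.11) ≈ 5.9464·Δt.
So d_Site 1 = 28.25, d_Site 2 = 268.15, d_Site 3 = 277.93 km.
Circle about each station: (x − 68.1)² + (y + 32.2)² = 28.25²; (x + 165.1)² + (y − 30.9)² = 268.15²; (x + 143.6)² + (y + 169.8)² = 277.93².
Subtracting the Site 1 equation from the Site 2 and Site 3 equations removes the quadratic terms:
-466.4 x + 126.2 y = -48567.99
-423.4 x − 275.2 y = -32668.47
Solving the 2×2 system: x ≈ 96.2, y ≈ -29.3 km.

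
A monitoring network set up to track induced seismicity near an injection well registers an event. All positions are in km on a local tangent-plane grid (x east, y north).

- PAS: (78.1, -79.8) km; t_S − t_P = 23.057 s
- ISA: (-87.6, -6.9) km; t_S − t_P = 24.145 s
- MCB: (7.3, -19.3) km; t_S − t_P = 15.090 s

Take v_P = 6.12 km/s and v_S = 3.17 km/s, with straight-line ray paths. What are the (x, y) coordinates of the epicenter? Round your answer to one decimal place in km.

51.6 km east, 69.5 km north

Distance from S−P lag: d = Δt · v_P v_S / (v_P − v_S) = Δt · (6.12·3.17)/(6.12−3.17) ≈ 6.5764·Δt.
So d_PAS = 151.63, d_ISA = 158.79, d_MCB = 99.24 km.
Circle about each station: (x − 78.1)² + (y + 79.8)² = 151.63²; (x + 87.6)² + (y + 6.9)² = 158.79²; (x − 7.3)² + (y + 19.3)² = 99.24².
Subtracting pairs of circle equations eliminates x²+y² and gives linear equations (the radical axes):
-331.4 x + 145.8 y = -6968.89
-141.6 x + 121.0 y = 1101.21
Solving the 2×2 system: x ≈ 51.6, y ≈ 69.5 km.
Check against PAS (with the unrounded x, y): √((x − 78.1)²+(y + 79.8)²) = 151.62 ≈ 151.63 km. ✓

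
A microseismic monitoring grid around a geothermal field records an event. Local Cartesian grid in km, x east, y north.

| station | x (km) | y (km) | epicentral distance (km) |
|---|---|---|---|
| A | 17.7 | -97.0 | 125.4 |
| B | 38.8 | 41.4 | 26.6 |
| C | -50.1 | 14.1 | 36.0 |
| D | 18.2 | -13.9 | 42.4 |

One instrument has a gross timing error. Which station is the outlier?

Solve using three stations at a time. Using A, B, D (subtract circle equations pairwise → linear system) gives (x, y) ≈ (15.7, 28.4).
Distances from that point to each station vs reported:
  A: calculated 125.4 vs reported 125.4 → residual 0.0 km
  B: calculated 26.5 vs reported 26.6 → residual 0.1 km
  C: calculated 67.4 vs reported 36.0 → residual 31.4 km
  D: calculated 42.3 vs reported 42.4 → residual 0.1 km
A, B, D are mutually consistent (residuals ≈ 0); C is off by 31.4 km.

C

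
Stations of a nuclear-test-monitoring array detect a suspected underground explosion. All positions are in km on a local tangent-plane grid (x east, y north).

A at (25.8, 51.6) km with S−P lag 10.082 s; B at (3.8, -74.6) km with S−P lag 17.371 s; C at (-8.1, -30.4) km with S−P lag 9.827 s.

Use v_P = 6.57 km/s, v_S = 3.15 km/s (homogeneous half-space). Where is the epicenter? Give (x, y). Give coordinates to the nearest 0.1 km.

Distance from S−P lag: d = Δt · v_P v_S / (v_P − v_S) = Δt · (6.57·3.15)/(6.57−3.15) ≈ 6.0513·Δt.
So d_A = 61.01, d_B = 105.12, d_C = 59.47 km.
Circle about each station: (x − 25.8)² + (y − 51.6)² = 61.01²; (x − 3.8)² + (y + 74.6)² = 105.12²; (x + 8.1)² + (y + 30.4)² = 59.47².
Subtracting pairs of circle equations eliminates x²+y² and gives linear equations (the radical axes):
-44.0 x − 252.4 y = -5076.59
-67.8 x − 164.0 y = -2152.89
Solving the 2×2 system: x ≈ -29.2, y ≈ 25.2 km.

x ≈ -29.2 km, y ≈ 25.2 km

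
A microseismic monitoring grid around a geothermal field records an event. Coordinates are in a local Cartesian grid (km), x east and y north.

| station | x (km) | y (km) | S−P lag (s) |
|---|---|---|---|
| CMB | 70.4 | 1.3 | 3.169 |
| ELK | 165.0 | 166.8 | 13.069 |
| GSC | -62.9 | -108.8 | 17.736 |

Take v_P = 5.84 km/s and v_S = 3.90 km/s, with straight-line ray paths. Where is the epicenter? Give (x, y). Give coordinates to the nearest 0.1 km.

(89.2, 33.4)

Distance from S−P lag: d = Δt · v_P v_S / (v_P − v_S) = Δt · (5.84·3.90)/(5.84−3.90) ≈ 11.7402·Δt.
So d_CMB = 37.20, d_ELK = 153.43, d_GSC = 208.22 km.
Circle about each station: (x − 70.4)² + (y − 1.3)² = 37.20²; (x − 165.0)² + (y − 166.8)² = 153.43²; (x + 62.9)² + (y + 108.8)² = 208.22².
Subtracting pairs of circle equations eliminates x²+y² and gives linear equations (the radical axes):
189.2 x + 331.0 y = 27932.47
-266.6 x − 220.2 y = -31135.73
Solving the 2×2 system: x ≈ 89.2, y ≈ 33.4 km.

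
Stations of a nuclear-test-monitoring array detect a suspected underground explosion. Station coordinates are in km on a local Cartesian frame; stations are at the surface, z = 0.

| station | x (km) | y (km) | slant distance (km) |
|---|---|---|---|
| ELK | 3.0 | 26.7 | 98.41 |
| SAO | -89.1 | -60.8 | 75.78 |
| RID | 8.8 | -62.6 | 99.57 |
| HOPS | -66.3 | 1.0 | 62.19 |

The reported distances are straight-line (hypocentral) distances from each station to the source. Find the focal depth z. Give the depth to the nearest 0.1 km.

z ≈ 57.9 km

Each station gives a sphere (x−x_i)² + (y−y_i)² + z² = d_i² (stations at z=0).
Subtracting the ELK sphere from SAO and RID: z² cancels, leaving linear equations in x and y:
-184.2 x − 175.0 y = 14855.48
11.6 x − 178.6 y = 3044.65
Solving: x ≈ -60.707, y ≈ -20.990 km (keep extra digits for the depth step; rounded: -60.7, -21.0).
Then from the ELK sphere: z² = 98.41² − (x − 3.0)² − (y − 26.7)² with x = -60.707, y = -20.990, so z ≈ 57.893 ≈ 57.9 km.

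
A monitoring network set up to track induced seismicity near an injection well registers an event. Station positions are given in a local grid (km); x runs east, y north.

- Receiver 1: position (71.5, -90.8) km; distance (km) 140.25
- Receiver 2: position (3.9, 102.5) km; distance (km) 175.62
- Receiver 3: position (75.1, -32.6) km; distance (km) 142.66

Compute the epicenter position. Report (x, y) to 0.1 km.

Circle about each station: (x − 71.5)² + (y + 90.8)² = 140.25²; (x − 3.9)² + (y − 102.5)² = 175.62²; (x − 75.1)² + (y + 32.6)² = 142.66².
Subtracting pairs of circle equations eliminates x²+y² and gives linear equations (the radical axes):
-135.2 x + 386.6 y = -14007.75
7.2 x + 116.4 y = -7335.93
Solving the 2×2 system: x ≈ -65.1, y ≈ -59.0 km.
Check against Receiver 1 (with the unrounded x, y): √((x − 71.5)²+(y + 90.8)²) = 140.25 ≈ 140.25 km. ✓

x ≈ -65.1 km, y ≈ -59.0 km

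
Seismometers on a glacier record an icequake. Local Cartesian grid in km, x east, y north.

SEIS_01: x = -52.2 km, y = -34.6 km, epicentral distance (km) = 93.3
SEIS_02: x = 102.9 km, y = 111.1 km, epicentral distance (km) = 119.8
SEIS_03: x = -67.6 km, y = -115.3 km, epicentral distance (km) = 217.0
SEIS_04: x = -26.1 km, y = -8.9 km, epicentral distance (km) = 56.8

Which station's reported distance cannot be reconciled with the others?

Solve using three stations at a time. Using SEIS_01, SEIS_02, SEIS_04 (subtract circle equations pairwise → linear system) gives (x, y) ≈ (15.9, 29.0).
Distances from that point to each station vs reported:
  SEIS_01: calculated 93.1 vs reported 93.3 → residual 0.2 km
  SEIS_02: calculated 119.7 vs reported 119.8 → residual 0.1 km
  SEIS_03: calculated 166.7 vs reported 217.0 → residual 50.3 km
  SEIS_04: calculated 56.5 vs reported 56.8 → residual 0.3 km
SEIS_01, SEIS_02, SEIS_04 are mutually consistent (residuals ≈ 0); SEIS_03 is off by 50.3 km.

SEIS_03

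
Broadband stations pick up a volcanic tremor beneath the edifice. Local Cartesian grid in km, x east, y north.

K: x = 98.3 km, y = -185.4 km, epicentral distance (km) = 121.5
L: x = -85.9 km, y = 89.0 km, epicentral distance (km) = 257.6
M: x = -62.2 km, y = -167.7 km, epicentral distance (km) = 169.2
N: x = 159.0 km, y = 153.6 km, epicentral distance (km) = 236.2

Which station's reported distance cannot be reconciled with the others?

Solve using three stations at a time. Using K, M, N (subtract circle equations pairwise → linear system) gives (x, y) ≈ (73.4, -66.5).
Distances from that point to each station vs reported:
  K: calculated 121.5 vs reported 121.5 → residual 0.0 km
  L: calculated 222.6 vs reported 257.6 → residual 35.0 km
  M: calculated 169.2 vs reported 169.2 → residual 0.0 km
  N: calculated 236.2 vs reported 236.2 → residual 0.0 km
K, M, N are mutually consistent (residuals ≈ 0); L is off by 35.0 km.

L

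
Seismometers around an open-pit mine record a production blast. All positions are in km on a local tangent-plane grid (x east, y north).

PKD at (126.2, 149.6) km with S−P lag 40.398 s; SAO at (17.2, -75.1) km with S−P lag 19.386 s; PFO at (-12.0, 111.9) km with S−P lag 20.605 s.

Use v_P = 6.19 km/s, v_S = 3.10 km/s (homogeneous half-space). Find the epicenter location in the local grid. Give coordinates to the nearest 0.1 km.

Distance from S−P lag: d = Δt · v_P v_S / (v_P − v_S) = Δt · (6.19·3.10)/(6.19−3.10) ≈ 6.2100·Δt.
So d_PKD = 250.87, d_SAO = 120.39, d_PFO = 127.96 km.
Circle about each station: (x − 126.2)² + (y − 149.6)² = 250.87²; (x − 17.2)² + (y + 75.1)² = 120.39²; (x + 12.0)² + (y − 111.9)² = 127.96².
Subtracting the PKD equation from the SAO and PFO equations removes the quadratic terms:
-218.0 x − 449.4 y = 16071.25
-276.4 x − 75.4 y = 20921.01
Solving the 2×2 system: x ≈ -76.0, y ≈ 1.1 km.

x ≈ -76.0 km, y ≈ 1.1 km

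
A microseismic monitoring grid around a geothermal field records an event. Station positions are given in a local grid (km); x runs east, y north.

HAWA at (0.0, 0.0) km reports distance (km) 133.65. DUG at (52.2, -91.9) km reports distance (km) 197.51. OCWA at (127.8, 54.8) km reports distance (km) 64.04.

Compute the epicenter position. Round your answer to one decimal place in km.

Circle about each station: x² + y² = 133.65²; (x − 52.2)² + (y + 91.9)² = 197.51²; (x − 127.8)² + (y − 54.8)² = 64.04².
Subtracting the HAWA equation from the DUG and OCWA equations removes the quadratic terms:
104.4 x − 183.8 y = -9977.43
255.6 x + 109.6 y = 33097.08
Solving the 2×2 system: x ≈ 85.4, y ≈ 102.8 km.

(85.4, 102.8)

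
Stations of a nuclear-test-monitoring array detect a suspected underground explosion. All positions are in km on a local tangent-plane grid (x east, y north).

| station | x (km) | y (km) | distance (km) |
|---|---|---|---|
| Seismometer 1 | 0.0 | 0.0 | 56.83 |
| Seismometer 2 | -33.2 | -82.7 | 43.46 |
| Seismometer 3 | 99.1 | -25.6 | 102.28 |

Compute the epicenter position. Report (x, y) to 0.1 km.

Circle about each station: x² + y² = 56.83²; (x + 33.2)² + (y + 82.7)² = 43.46²; (x − 99.1)² + (y + 25.6)² = 102.28².
Subtracting the Seismometer 1 equation from the Seismometer 2 and Seismometer 3 equations removes the quadratic terms:
-66.4 x − 165.4 y = 9282.41
198.2 x − 51.2 y = 3244.62
Solving the 2×2 system: x ≈ 1.7, y ≈ -56.8 km.

1.7 km east, -56.8 km north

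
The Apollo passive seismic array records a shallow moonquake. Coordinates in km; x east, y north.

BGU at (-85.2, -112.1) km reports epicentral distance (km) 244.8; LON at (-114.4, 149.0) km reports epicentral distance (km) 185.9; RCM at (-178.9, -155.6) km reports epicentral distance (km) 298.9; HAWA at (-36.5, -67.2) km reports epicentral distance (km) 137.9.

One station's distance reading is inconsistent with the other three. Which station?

Solve using three stations at a time. Using LON, RCM, HAWA (subtract circle equations pairwise → linear system) gives (x, y) ≈ (41.0, 46.9).
Distances from that point to each station vs reported:
  BGU: calculated 203.0 vs reported 244.8 → residual 41.8 km
  LON: calculated 185.9 vs reported 185.9 → residual 0.0 km
  RCM: calculated 298.9 vs reported 298.9 → residual 0.0 km
  HAWA: calculated 137.9 vs reported 137.9 → residual 0.0 km
LON, RCM, HAWA are mutually consistent (residuals ≈ 0); BGU is off by 41.8 km.

BGU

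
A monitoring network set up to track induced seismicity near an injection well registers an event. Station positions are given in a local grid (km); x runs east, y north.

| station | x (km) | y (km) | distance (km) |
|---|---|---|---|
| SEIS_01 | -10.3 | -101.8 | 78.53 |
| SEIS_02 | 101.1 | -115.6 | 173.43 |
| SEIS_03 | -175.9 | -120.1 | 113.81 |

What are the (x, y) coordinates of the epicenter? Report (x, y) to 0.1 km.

Circle about each station: (x + 10.3)² + (y + 101.8)² = 78.53²; (x − 101.1)² + (y + 115.6)² = 173.43²; (x + 175.9)² + (y + 120.1)² = 113.81².
Subtracting the SEIS_01 equation from the SEIS_02 and SEIS_03 equations removes the quadratic terms:
222.8 x − 27.6 y = -10795.76
-331.2 x − 36.6 y = 28109.73
Solving the 2×2 system: x ≈ -67.7, y ≈ -155.4 km.

-67.7 km east, -155.4 km north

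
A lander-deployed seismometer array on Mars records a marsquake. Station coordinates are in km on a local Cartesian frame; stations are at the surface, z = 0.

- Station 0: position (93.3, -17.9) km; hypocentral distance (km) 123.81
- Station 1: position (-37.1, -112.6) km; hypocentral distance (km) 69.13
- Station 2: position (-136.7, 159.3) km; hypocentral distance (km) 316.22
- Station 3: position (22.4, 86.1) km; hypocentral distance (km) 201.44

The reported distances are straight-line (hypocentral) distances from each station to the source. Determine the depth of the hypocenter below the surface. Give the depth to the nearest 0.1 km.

Each station gives a sphere (x−x_i)² + (y−y_i)² + z² = d_i² (stations at z=0).
Subtracting the Station 0 sphere from Station 1 and Station 2: z² cancels, leaving linear equations in x and y:
-260.8 x − 189.4 y = 15579.83
-460.0 x + 354.4 y = -49628.09
Solving: x ≈ 21.599, y ≈ -112.000 km (keep extra digits for the depth step; rounded: 21.6, -112.0).
Then from the Station 0 sphere: z² = 123.81² − (x − 93.3)² − (y + 17.9)² with x = 21.599, y = -112.000, so z ≈ 36.511 ≈ 36.5 km.

z ≈ 36.5 km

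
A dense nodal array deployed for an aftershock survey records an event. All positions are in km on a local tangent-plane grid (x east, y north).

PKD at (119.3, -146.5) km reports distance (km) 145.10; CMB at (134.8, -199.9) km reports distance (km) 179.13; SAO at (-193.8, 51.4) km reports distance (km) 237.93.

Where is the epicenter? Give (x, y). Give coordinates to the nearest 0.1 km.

Circle about each station: (x − 119.3)² + (y + 146.5)² = 145.10²; (x − 134.8)² + (y + 199.9)² = 179.13²; (x + 193.8)² + (y − 51.4)² = 237.93².
Subtracting pairs of circle equations eliminates x²+y² and gives linear equations (the radical axes):
31.0 x − 106.8 y = 11402.76
-626.2 x + 395.8 y = -31051.01
Solving the 2×2 system: x ≈ -21.9, y ≈ -113.1 km.

-21.9 km east, -113.1 km north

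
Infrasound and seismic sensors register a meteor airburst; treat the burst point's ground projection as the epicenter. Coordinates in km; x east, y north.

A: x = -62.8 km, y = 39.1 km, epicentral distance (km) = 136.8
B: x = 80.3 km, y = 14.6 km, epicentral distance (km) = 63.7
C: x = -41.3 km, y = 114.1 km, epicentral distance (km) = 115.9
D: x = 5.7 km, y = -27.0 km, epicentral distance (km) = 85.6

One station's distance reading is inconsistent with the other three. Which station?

Solve using three stations at a time. Using A, B, C (subtract circle equations pairwise → linear system) gives (x, y) ≈ (68.6, 77.2).
Distances from that point to each station vs reported:
  A: calculated 136.8 vs reported 136.8 → residual 0.0 km
  B: calculated 63.7 vs reported 63.7 → residual 0.0 km
  C: calculated 115.9 vs reported 115.9 → residual 0.0 km
  D: calculated 121.7 vs reported 85.6 → residual 36.1 km
A, B, C are mutually consistent (residuals ≈ 0); D is off by 36.1 km.

D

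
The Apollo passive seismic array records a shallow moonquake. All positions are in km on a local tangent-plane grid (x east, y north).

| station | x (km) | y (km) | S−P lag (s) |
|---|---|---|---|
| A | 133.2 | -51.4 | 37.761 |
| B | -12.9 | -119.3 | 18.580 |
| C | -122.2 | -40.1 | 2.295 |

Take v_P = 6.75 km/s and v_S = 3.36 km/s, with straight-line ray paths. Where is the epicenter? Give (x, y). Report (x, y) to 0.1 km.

x ≈ -119.4 km, y ≈ -55.2 km

Distance from S−P lag: d = Δt · v_P v_S / (v_P − v_S) = Δt · (6.75·3.36)/(6.75−3.36) ≈ 6.6903·Δt.
So d_A = 252.63, d_B = 124.31, d_C = 15.35 km.
Circle about each station: (x − 133.2)² + (y + 51.4)² = 252.63²; (x + 12.9)² + (y + 119.3)² = 124.31²; (x + 122.2)² + (y + 40.1)² = 15.35².
Subtracting the A equation from the B and C equations removes the quadratic terms:
-292.2 x − 135.8 y = 42383.64
-510.8 x + 22.6 y = 59742.94
Solving the 2×2 system: x ≈ -119.4, y ≈ -55.2 km.
Check against A (with the unrounded x, y): √((x − 133.2)²+(y + 51.4)²) = 252.63 ≈ 252.63 km. ✓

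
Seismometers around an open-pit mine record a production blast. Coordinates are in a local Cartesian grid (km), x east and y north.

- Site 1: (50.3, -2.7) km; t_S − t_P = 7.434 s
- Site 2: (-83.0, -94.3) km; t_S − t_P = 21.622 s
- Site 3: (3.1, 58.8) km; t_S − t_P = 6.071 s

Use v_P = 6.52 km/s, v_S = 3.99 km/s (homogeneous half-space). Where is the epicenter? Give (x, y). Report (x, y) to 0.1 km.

Distance from S−P lag: d = Δt · v_P v_S / (v_P − v_S) = Δt · (6.52·3.99)/(6.52−3.99) ≈ 10.2825·Δt.
So d_Site 1 = 76.44, d_Site 2 = 222.33, d_Site 3 = 62.43 km.
Circle about each station: (x − 50.3)² + (y + 2.7)² = 76.44²; (x + 83.0)² + (y + 94.3)² = 222.33²; (x − 3.1)² + (y − 58.8)² = 62.43².
Subtracting the Site 1 equation from the Site 2 and Site 3 equations removes the quadratic terms:
-266.6 x − 183.2 y = -30343.45
-94.4 x + 123.0 y = 2875.24
Solving the 2×2 system: x ≈ 64.0, y ≈ 72.5 km.

(64.0, 72.5)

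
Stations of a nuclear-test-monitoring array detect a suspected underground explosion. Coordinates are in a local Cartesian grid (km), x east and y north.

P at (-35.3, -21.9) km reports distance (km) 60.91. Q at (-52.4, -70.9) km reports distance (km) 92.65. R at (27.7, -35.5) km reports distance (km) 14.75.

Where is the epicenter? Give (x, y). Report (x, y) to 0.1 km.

(25.6, -20.9)

Circle about each station: (x + 35.3)² + (y + 21.9)² = 60.91²; (x + 52.4)² + (y + 70.9)² = 92.65²; (x − 27.7)² + (y + 35.5)² = 14.75².
Subtracting pairs of circle equations eliminates x²+y² and gives linear equations (the radical axes):
-34.2 x − 98.0 y = 1172.88
126.0 x − 27.2 y = 3794.31
Solving the 2×2 system: x ≈ 25.6, y ≈ -20.9 km.
Check against P (with the unrounded x, y): √((x + 35.3)²+(y + 21.9)²) = 60.91 ≈ 60.91 km. ✓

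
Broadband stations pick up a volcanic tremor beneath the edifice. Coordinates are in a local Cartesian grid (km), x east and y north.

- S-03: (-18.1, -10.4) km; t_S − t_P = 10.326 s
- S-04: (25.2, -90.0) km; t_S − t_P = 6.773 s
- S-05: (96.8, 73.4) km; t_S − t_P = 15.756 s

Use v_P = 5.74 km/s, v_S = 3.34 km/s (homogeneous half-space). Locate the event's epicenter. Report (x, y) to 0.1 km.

Distance from S−P lag: d = Δt · v_P v_S / (v_P − v_S) = Δt · (5.74·3.34)/(5.74−3.34) ≈ 7.9882·Δt.
So d_S-03 = 82.49, d_S-04 = 54.10, d_S-05 = 125.86 km.
Circle about each station: (x + 18.1)² + (y + 10.4)² = 82.49²; (x − 25.2)² + (y + 90.0)² = 54.10²; (x − 96.8)² + (y − 73.4)² = 125.86².
Subtracting pairs of circle equations eliminates x²+y² and gives linear equations (the radical axes):
86.6 x − 159.2 y = 12177.06
229.8 x + 167.6 y = 5285.89
Solving the 2×2 system: x ≈ 56.4, y ≈ -45.8 km.
Check against S-03 (with the unrounded x, y): √((x + 18.1)²+(y + 10.4)²) = 82.49 ≈ 82.49 km. ✓

(56.4, -45.8)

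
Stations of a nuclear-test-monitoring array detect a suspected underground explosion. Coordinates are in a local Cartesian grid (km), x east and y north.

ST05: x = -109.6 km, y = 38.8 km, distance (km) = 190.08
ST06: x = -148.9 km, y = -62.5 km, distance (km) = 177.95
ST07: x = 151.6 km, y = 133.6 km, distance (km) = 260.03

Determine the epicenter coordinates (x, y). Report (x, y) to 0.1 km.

(26.2, -94.2)

Circle about each station: (x + 109.6)² + (y − 38.8)² = 190.08²; (x + 148.9)² + (y + 62.5)² = 177.95²; (x − 151.6)² + (y − 133.6)² = 260.03².
Subtracting pairs of circle equations eliminates x²+y² and gives linear equations (the radical axes):
-78.6 x − 202.6 y = 17024.06
522.4 x + 189.6 y = -4171.27
Solving the 2×2 system: x ≈ 26.2, y ≈ -94.2 km.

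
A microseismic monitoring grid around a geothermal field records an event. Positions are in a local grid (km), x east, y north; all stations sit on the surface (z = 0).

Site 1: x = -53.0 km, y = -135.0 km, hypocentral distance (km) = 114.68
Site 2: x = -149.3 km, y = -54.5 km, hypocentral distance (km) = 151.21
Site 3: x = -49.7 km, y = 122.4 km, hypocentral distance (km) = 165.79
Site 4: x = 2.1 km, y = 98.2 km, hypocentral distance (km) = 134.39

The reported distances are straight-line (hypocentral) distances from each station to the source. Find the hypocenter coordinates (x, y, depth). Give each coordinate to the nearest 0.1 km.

x ≈ -0.6 km, y ≈ -34.8 km, depth ≈ 19.1 km

Each station gives a sphere (x−x_i)² + (y−y_i)² + z² = d_i² (stations at z=0).
Subtracting the Site 1 sphere from Site 2 and Site 3: z² cancels, leaving linear equations in x and y:
-192.6 x + 161.0 y = -5486.22
6.6 x + 514.8 y = -17916.97
Solving: x ≈ -0.602, y ≈ -34.796 km (keep extra digits for the depth step; rounded: -0.6, -34.8).
Then from the Site 1 sphere: z² = 114.68² − (x + 53.0)² − (y + 135.0)² with x = -0.602, y = -34.796, so z ≈ 19.108 ≈ 19.1 km.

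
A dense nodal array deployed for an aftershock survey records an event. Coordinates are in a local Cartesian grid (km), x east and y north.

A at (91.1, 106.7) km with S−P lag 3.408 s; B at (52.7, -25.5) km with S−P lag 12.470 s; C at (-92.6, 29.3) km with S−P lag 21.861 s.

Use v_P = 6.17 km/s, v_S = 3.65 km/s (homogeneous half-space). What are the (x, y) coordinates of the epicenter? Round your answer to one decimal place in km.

Distance from S−P lag: d = Δt · v_P v_S / (v_P − v_S) = Δt · (6.17·3.65)/(6.17−3.65) ≈ 8.9367·Δt.
So d_A = 30.46, d_B = 111.44, d_C = 195.37 km.
Circle about each station: (x − 91.1)² + (y − 106.7)² = 30.46²; (x − 52.7)² + (y + 25.5)² = 111.44²; (x + 92.6)² + (y − 29.3)² = 195.37².
Subtracting the A equation from the B and C equations removes the quadratic terms:
-76.8 x − 264.4 y = -27747.62
-367.4 x − 154.8 y = -47492.48
Solving the 2×2 system: x ≈ 96.9, y ≈ 76.8 km.

x ≈ 96.9 km, y ≈ 76.8 km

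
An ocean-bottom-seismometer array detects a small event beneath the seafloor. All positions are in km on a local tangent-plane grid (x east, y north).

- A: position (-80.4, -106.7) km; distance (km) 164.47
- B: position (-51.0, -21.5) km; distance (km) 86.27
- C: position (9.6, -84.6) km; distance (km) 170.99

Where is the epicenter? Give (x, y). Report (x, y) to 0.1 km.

(-85.2, 57.7)

Circle about each station: (x + 80.4)² + (y + 106.7)² = 164.47²; (x + 51.0)² + (y + 21.5)² = 86.27²; (x − 9.6)² + (y + 84.6)² = 170.99².
Subtracting the A equation from the B and C equations removes the quadratic terms:
58.8 x + 170.4 y = 4822.07
180.0 x + 44.2 y = -12786.93
Solving the 2×2 system: x ≈ -85.2, y ≈ 57.7 km.
Check against A (with the unrounded x, y): √((x + 80.4)²+(y + 106.7)²) = 164.47 ≈ 164.47 km. ✓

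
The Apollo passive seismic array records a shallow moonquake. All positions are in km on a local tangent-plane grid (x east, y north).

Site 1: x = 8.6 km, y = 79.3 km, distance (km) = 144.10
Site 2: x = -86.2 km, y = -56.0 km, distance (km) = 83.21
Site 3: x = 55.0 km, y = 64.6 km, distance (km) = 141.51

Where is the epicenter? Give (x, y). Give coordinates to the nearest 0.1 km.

x ≈ -3.4 km, y ≈ -64.3 km

Circle about each station: (x − 8.6)² + (y − 79.3)² = 144.10²; (x + 86.2)² + (y + 56.0)² = 83.21²; (x − 55.0)² + (y − 64.6)² = 141.51².
Subtracting the Site 1 equation from the Site 2 and Site 3 equations removes the quadratic terms:
-189.6 x − 270.6 y = 18044.90
92.8 x − 29.4 y = 1575.44
Solving the 2×2 system: x ≈ -3.4, y ≈ -64.3 km.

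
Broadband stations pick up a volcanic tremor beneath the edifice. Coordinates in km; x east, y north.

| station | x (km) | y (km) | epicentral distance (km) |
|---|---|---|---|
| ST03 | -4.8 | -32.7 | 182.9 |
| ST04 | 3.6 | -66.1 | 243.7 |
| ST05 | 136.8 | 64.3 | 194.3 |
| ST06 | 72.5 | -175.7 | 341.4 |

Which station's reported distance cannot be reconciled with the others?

ST04

Solve using three stations at a time. Using ST03, ST05, ST06 (subtract circle equations pairwise → linear system) gives (x, y) ≈ (-39.0, 147.0).
Distances from that point to each station vs reported:
  ST03: calculated 182.9 vs reported 182.9 → residual 0.0 km
  ST04: calculated 217.3 vs reported 243.7 → residual 26.4 km
  ST05: calculated 194.3 vs reported 194.3 → residual 0.0 km
  ST06: calculated 341.4 vs reported 341.4 → residual 0.0 km
ST03, ST05, ST06 are mutually consistent (residuals ≈ 0); ST04 is off by 26.4 km.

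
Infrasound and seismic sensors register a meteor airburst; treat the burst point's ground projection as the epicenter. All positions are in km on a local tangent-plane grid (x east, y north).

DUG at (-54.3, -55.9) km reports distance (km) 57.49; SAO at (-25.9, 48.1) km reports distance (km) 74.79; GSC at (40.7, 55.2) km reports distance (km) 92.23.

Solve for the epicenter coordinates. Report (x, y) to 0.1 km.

(-6.4, -24.1)

Circle about each station: (x + 54.3)² + (y + 55.9)² = 57.49²; (x + 25.9)² + (y − 48.1)² = 74.79²; (x − 40.7)² + (y − 55.2)² = 92.23².
Subtracting the DUG equation from the SAO and GSC equations removes the quadratic terms:
56.8 x + 208.0 y = -5377.32
190.0 x + 222.2 y = -6571.04
Solving the 2×2 system: x ≈ -6.4, y ≈ -24.1 km.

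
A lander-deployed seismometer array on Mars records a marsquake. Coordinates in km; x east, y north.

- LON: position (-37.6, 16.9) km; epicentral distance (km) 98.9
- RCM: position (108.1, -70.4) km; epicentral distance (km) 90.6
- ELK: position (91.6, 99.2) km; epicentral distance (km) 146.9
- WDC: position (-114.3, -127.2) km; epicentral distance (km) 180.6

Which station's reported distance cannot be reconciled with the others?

Solve using three stations at a time. Using LON, ELK, WDC (subtract circle equations pairwise → linear system) gives (x, y) ≈ (43.5, -39.5).
Distances from that point to each station vs reported:
  LON: calculated 98.7 vs reported 98.9 → residual 0.2 km
  RCM: calculated 71.7 vs reported 90.6 → residual 18.9 km
  ELK: calculated 146.8 vs reported 146.9 → residual 0.1 km
  WDC: calculated 180.5 vs reported 180.6 → residual 0.1 km
LON, ELK, WDC are mutually consistent (residuals ≈ 0); RCM is off by 18.9 km.

RCM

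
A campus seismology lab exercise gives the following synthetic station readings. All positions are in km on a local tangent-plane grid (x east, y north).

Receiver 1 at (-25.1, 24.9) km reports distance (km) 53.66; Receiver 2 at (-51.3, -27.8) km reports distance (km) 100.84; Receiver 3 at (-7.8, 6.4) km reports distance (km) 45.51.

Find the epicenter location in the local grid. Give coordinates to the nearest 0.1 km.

(27.6, 35.0)

Circle about each station: (x + 25.1)² + (y − 24.9)² = 53.66²; (x + 51.3)² + (y + 27.8)² = 100.84²; (x + 7.8)² + (y − 6.4)² = 45.51².
Subtracting the Receiver 1 equation from the Receiver 2 and Receiver 3 equations removes the quadratic terms:
-52.4 x − 105.4 y = -5134.80
34.6 x − 37.0 y = -339.98
Solving the 2×2 system: x ≈ 27.6, y ≈ 35.0 km.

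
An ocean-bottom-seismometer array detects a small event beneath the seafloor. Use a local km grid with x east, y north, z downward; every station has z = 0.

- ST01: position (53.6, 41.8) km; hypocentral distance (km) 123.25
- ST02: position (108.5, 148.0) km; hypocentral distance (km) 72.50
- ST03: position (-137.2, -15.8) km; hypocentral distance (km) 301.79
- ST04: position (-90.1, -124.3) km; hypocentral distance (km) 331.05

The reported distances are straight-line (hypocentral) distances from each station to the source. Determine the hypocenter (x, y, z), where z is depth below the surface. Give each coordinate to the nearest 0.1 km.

Each station gives a sphere (x−x_i)² + (y−y_i)² + z² = d_i² (stations at z=0).
Subtracting the ST01 sphere from ST02 and ST03: z² cancels, leaving linear equations in x and y:
109.8 x + 212.4 y = 38990.36
-381.6 x − 115.2 y = -61433.36
Solving: x ≈ 125.094, y ≈ 118.903 km (keep extra digits for the depth step; rounded: 125.1, 118.9).
Then from the ST01 sphere: z² = 123.25² − (x − 53.6)² − (y − 41.8)² with x = 125.094, y = 118.903, so z ≈ 64.299 ≈ 64.3 km.
Check against ST04 (with the unrounded solution): distance 331.04 ≈ 331.05 km. ✓

(125.1, 118.9, 64.3)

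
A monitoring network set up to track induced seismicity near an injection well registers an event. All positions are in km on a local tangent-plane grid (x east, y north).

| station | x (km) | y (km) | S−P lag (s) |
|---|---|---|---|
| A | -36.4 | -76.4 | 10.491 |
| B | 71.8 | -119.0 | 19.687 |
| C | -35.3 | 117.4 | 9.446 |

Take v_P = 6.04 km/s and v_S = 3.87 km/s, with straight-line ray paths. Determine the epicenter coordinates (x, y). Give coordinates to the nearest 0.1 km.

Distance from S−P lag: d = Δt · v_P v_S / (v_P − v_S) = Δt · (6.04·3.87)/(6.04−3.87) ≈ 10.7718·Δt.
So d_A = 113.01, d_B = 212.06, d_C = 101.75 km.
Circle about each station: (x + 36.4)² + (y + 76.4)² = 113.01²; (x − 71.8)² + (y + 119.0)² = 212.06²; (x + 35.3)² + (y − 117.4)² = 101.75².
Subtracting the A equation from the B and C equations removes the quadratic terms:
216.4 x − 85.2 y = -20043.86
2.2 x + 387.6 y = 10285.13
Solving the 2×2 system: x ≈ -82.0, y ≈ 27.0 km.

-82.0 km east, 27.0 km north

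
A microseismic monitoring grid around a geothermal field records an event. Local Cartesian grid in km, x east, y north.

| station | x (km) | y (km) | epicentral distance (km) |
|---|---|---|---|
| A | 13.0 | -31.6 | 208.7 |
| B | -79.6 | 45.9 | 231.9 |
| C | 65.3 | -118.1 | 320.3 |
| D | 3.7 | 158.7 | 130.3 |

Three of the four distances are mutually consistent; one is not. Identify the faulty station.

C

Solve using three stations at a time. Using A, B, D (subtract circle equations pairwise → linear system) gives (x, y) ≈ (132.6, 139.5).
Distances from that point to each station vs reported:
  A: calculated 208.7 vs reported 208.7 → residual 0.0 km
  B: calculated 231.9 vs reported 231.9 → residual 0.0 km
  C: calculated 266.2 vs reported 320.3 → residual 54.1 km
  D: calculated 130.4 vs reported 130.3 → residual 0.1 km
A, B, D are mutually consistent (residuals ≈ 0); C is off by 54.1 km.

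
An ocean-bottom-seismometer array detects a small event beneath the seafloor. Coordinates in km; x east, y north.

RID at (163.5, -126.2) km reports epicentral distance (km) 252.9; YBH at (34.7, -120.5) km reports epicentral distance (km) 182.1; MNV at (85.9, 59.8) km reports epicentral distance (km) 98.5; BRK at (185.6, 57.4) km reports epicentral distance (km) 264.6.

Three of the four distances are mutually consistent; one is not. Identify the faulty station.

BRK

Solve using three stations at a time. Using RID, YBH, MNV (subtract circle equations pairwise → linear system) gives (x, y) ≈ (-12.5, 55.4).
Distances from that point to each station vs reported:
  RID: calculated 252.9 vs reported 252.9 → residual 0.0 km
  YBH: calculated 182.1 vs reported 182.1 → residual 0.0 km
  MNV: calculated 98.5 vs reported 98.5 → residual 0.0 km
  BRK: calculated 198.2 vs reported 264.6 → residual 66.4 km
RID, YBH, MNV are mutually consistent (residuals ≈ 0); BRK is off by 66.4 km.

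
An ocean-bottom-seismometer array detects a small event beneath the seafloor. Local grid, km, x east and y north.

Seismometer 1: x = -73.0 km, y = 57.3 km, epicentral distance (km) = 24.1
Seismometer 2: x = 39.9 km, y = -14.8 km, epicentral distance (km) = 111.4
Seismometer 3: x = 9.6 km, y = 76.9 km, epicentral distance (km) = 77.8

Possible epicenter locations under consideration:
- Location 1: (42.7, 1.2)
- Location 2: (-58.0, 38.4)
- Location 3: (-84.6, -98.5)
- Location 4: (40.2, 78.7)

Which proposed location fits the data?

Location 2

For each candidate, compare |candidate − station| to the reported distance:
Location 1: residuals Seismometer 1 104.5, Seismometer 2 95.2, Seismometer 3 4.8 → max 104.5 km
Location 2: residuals Seismometer 1 0.0, Seismometer 2 0.0, Seismometer 3 0.0 → max 0.0 km
Location 3: residuals Seismometer 1 132.1, Seismometer 2 38.6, Seismometer 3 121.3 → max 132.1 km
Location 4: residuals Seismometer 1 91.1, Seismometer 2 17.9, Seismometer 3 47.1 → max 91.1 km
Only Location 2 has all residuals ≈ 0.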